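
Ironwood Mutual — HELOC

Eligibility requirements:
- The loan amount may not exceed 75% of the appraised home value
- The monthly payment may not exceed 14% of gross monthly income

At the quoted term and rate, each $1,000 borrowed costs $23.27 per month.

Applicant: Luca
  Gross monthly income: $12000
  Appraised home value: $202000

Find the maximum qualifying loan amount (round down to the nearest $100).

Payment cap: 14% × $12,000 = $1,680/month.
At $23.27 per $1,000, that supports 1,680/23.27 × 1,000 ≈ $72,195 → $72,100.
LTV cap: 75% × $202,000 = $151,500 → $151,500.
Binding constraint: payment-to-income.

$72,100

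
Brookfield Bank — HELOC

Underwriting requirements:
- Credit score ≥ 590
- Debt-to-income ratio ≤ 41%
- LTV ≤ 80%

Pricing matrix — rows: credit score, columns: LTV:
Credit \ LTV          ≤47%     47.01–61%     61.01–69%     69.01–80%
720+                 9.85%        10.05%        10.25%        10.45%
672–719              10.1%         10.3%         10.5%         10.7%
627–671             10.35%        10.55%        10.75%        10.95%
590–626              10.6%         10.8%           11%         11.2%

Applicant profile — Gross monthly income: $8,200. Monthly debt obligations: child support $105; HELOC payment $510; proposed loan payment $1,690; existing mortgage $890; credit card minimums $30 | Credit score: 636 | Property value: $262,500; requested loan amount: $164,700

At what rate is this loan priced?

Credit score 636 ≥ 590; Total monthly debts = (105 + 510 + 1,690 + 890 + 30) = 3,225. DTI: 3,225 ÷ 8,200 = 39.3%, within the 41% cap
LTV = 164,700/262,500 = 62.7% ≤ 80%
Credit 636 → row 627–671; LTV 62.7% → column 61.01–69%. Grid cell → 10.75%.

10.75%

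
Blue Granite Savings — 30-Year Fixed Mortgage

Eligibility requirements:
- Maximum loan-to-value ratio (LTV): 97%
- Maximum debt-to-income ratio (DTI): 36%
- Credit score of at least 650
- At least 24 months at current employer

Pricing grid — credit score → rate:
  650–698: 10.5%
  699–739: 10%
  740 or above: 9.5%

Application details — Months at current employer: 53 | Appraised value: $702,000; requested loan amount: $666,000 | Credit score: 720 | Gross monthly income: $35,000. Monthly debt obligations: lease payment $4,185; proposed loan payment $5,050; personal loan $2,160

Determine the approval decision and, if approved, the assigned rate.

Approved at 10%

Credit score 720 ≥ 650 (meets minimum)
Total monthly debts = (4,185 + 5,050 + 2,160) = 11,395. Debt-to-income = 11,395/35,000 = 32.6% — meets 36% limit
Employment 53 ≥ 24 months
Loan-to-value = 666,000/702,000 = 94.9% — pass (97% max)
All requirements met. Score 720 falls in the 699–739 tier → 10%.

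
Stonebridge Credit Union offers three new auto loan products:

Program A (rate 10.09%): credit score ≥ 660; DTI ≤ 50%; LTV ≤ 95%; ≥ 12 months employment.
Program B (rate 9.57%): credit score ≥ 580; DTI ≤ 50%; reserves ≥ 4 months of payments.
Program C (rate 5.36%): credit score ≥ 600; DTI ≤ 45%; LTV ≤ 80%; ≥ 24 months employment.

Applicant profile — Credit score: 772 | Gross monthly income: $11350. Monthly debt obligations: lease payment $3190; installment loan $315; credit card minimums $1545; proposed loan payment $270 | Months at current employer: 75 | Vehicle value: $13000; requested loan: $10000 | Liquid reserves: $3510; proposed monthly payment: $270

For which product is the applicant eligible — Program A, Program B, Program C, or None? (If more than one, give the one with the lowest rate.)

Total debts = (3,190 + 315 + 1,545 + 270) = 5,320; DTI = 5,320/11,350 = 46.9%.
LTV = 10,000/13,000 = 76.9%.
Reserves = 3,510/270 = 13.0 months.
Program A: score 772 ≥ 660; DTI 46.9% ≤ 50%; LTV 76.9% ≤ 95%; employment 75 ≥ 12 mo → qualifies.
Program B: score 772 ≥ 580; DTI 46.9% ≤ 50%; reserves 13.0 ≥ 4 mo → qualifies.
Program C: score 772 ≥ 600; DTI 46.9% > 45%; LTV 76.9% ≤ 80%; employment 75 ≥ 24 mo → does not qualify.
Qualifying: Program A, Program B. Lowest rate is 9.57% → Program B.

Program B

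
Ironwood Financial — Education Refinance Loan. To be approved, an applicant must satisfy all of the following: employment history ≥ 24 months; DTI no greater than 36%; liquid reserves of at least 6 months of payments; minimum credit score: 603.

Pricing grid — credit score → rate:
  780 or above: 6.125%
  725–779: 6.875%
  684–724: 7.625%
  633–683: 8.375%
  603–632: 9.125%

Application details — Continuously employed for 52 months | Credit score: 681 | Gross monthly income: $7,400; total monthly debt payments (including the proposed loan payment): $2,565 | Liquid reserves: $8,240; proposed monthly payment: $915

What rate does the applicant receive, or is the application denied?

Approved at 8.375%

Credit score 681 ≥ 603 (meets minimum)
DTI = 2,565/7,400 = 34.7% ≤ 36%
Employment 52 ≥ 24 months
Reserves = 8,240/915 = 9.0 months ≥ 6
All requirements met. Score 681 falls in the 633–683 tier → 8.375%.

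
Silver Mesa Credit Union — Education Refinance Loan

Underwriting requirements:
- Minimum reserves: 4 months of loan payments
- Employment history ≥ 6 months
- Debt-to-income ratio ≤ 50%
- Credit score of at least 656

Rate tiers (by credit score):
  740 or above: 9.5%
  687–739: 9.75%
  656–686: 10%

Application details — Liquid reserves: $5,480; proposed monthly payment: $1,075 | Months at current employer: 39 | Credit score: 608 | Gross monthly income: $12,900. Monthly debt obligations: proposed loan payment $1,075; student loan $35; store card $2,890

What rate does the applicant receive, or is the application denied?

Credit score 608 < 656 (below minimum)
Employment 39 ≥ 6 months
Total monthly debts = (1,075 + 35 + 2,890) = 4,000. DTI = 4,000/12,900 = 31% ≤ 50%
Reserves = 5,480/1,075 = 5.1 months ≥ 4
Not all requirements met → denied.

Denied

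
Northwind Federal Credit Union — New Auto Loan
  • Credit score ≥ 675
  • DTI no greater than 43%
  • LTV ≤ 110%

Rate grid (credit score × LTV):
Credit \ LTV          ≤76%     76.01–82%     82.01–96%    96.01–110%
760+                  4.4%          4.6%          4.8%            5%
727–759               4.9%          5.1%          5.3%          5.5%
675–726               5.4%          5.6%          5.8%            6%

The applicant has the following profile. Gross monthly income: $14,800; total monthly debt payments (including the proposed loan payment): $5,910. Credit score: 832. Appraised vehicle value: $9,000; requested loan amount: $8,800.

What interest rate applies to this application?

Credit score 832 ≥ 675; DTI: 5,910 ÷ 14,800 = 39.9%, within the 43% cap
LTV = 8,800/9,000 = 97.8% ≤ 110%
Row: 832 falls in 760+. Column: 97.8% falls in 96.01–110%. Rate = 5%.

5%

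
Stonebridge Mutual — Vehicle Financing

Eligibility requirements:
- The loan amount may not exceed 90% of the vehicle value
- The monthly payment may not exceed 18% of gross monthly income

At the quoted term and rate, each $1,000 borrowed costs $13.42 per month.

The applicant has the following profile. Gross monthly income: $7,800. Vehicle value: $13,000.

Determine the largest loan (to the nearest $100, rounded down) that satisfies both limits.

$11,700

Payment cap: 18% × $7,800 = $1,404/month.
At $13.42 per $1,000, that supports 1,404/13.42 × 1,000 ≈ $104,619 → $104,600.
LTV cap: 90% × $13,000 = $11,700 → $11,700.
Binding constraint: loan-to-value.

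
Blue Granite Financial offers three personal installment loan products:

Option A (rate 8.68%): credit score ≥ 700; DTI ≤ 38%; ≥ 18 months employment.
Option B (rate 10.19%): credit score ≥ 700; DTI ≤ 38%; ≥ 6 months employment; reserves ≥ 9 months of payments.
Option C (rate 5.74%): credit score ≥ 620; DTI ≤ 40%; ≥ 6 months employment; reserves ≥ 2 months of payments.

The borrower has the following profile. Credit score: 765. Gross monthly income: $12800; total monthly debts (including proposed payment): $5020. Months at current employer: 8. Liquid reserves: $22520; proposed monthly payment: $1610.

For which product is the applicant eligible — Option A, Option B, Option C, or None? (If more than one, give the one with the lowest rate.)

DTI = 5,020/12,800 = 39.2%.
Reserves = 22,520/1,610 = 14.0 months.
Option A: score 765 ≥ 700; DTI 39.2% > 38%; employment 8 < 18 mo → does not qualify.
Option B: score 765 ≥ 700; DTI 39.2% > 38%; employment 8 ≥ 6 mo; reserves 14.0 ≥ 9 mo → does not qualify.
Option C: score 765 ≥ 620; DTI 39.2% ≤ 40%; employment 8 ≥ 6 mo; reserves 14.0 ≥ 2 mo → qualifies.

Option C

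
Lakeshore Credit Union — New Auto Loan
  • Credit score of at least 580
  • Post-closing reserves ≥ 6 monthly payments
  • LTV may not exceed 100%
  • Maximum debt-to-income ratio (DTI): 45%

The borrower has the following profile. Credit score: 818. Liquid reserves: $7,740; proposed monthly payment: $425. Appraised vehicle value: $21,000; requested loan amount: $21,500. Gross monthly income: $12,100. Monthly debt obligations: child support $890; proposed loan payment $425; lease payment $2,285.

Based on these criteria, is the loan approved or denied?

Denied

Credit score 818 ≥ 580 (meets)
Reserves: 7,740 ÷ 425 = 18.2 months (meets 6-month minimum)
LTV = 21,500/21,000 = 102.4% > 100%
Total monthly debts = (890 + 425 + 2,285) = 3,600. DTI: 3,600 ÷ 12,100 = 29.8%, within the 45% cap
Fails on LTV.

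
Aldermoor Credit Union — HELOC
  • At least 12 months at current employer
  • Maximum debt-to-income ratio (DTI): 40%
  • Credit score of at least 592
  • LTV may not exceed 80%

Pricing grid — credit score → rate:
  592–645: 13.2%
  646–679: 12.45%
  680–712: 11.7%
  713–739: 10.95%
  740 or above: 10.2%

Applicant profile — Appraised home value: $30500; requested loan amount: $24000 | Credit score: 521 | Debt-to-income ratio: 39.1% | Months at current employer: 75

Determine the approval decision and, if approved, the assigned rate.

Credit score 521 < 592 (below minimum)
Loan-to-value = 24,000/30,500 = 78.7% — pass (80% max)
DTI 39.1% ≤ 40%
Employment 75 ≥ 12 months
Not all requirements met → denied.

Denied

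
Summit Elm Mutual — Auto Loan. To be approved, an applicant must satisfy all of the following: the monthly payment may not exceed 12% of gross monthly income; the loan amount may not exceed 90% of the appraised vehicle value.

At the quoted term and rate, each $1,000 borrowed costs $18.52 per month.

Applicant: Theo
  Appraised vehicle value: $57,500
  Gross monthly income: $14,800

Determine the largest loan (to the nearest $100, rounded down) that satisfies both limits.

$51,700

Payment cap: 12% × $14,800 = $1,776/month.
At $18.52 per $1,000, that supports 1,776/18.52 × 1,000 ≈ $95,896 → $95,800.
LTV cap: 90% × $57,500 = $51,750 → $51,700.
Binding constraint: loan-to-value.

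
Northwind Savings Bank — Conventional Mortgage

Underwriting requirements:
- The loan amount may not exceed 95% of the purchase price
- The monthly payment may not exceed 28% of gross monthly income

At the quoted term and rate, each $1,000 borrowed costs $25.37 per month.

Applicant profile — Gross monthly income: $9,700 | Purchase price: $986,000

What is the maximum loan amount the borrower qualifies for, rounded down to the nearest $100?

$107,000

Payment cap: 28% × $9,700 = $2,716/month.
At $25.37 per $1,000, that supports 2,716/25.37 × 1,000 ≈ $107,055 → $107,000.
LTV cap: 95% × $986,000 = $936,700 → $936,700.
Binding constraint: payment-to-income.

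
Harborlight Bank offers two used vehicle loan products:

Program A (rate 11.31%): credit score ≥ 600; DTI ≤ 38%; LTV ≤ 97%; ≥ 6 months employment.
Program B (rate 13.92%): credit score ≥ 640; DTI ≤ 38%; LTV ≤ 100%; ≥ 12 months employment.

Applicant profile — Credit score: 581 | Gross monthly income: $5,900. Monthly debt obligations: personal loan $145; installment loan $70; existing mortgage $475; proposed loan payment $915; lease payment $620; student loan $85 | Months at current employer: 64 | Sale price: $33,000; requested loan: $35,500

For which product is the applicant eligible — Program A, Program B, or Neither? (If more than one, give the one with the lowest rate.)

Total debts = (145 + 70 + 475 + 915 + 620 + 85) = 2,310; DTI = 2,310/5,900 = 39.2%.
LTV = 35,500/33,000 = 107.6%.
Program A: score 581 < 600; DTI 39.2% > 38%; LTV 107.6% > 97%; employment 64 ≥ 6 mo → does not qualify.
Program B: score 581 < 640; DTI 39.2% > 38%; LTV 107.6% > 100%; employment 64 ≥ 12 mo → does not qualify.

Neither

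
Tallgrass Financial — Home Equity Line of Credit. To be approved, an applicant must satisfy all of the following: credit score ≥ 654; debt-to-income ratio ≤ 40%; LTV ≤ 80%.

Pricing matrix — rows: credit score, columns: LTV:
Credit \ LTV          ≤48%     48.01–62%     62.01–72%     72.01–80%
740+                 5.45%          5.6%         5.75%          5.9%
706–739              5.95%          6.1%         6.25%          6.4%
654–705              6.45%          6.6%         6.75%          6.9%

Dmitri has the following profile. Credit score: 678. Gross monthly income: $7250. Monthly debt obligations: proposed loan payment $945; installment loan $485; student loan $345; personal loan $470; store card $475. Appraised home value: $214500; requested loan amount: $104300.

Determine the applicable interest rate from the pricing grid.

Credit score 678 ≥ 654; Total monthly debts = (945 + 485 + 345 + 470 + 475) = 2,720. Debt-to-income = 2,720/7,250 = 37.5% — meets 40% limit
LTV = 104,300/214,500 = 48.6% ≤ 80%
Score 678 is in the 654–705 band; LTV 48.6% is in the 48.01–62% band → 6.6%.

6.6%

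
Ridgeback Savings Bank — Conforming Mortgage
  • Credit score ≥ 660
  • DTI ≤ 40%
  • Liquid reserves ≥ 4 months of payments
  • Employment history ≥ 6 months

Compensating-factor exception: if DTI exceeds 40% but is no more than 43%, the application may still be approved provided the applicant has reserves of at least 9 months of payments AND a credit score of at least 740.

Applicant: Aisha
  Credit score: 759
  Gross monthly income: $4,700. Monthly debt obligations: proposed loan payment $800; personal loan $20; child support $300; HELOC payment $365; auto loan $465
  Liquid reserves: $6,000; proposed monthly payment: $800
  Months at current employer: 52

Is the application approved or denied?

Denied

Credit score 759 ≥ 660 (meets base)
Total debts = (800 + 20 + 300 + 365 + 465) = 1,950. DTI: 1,950 ÷ 4,700 = 41.5%, over the 40% base limit.
Reserves: 6,000 ÷ 800 = 7.5 months (meets 4-month minimum)
Employment 52 ≥ 6 months
41.5% falls in the override range (40%–43%), so the compensating-factor test applies.
Reserves 7.5 < 9 months; credit score 759 ≥ 740.
Compensating-factor requirement not fully met.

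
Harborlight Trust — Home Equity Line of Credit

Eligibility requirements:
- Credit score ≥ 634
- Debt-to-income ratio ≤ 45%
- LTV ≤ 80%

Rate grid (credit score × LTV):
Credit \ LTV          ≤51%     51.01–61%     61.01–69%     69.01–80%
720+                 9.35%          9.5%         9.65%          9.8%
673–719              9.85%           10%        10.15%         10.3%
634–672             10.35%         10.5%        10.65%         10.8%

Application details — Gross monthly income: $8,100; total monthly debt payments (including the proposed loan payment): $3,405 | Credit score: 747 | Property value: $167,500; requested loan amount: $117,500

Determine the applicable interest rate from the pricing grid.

Credit score 747 ≥ 634; DTI: 3,405 ÷ 8,100 = 42%, within the 45% cap
LTV = 117,500/167,500 = 70.1% ≤ 80%
Score 747 is in the 720+ band; LTV 70.1% is in the 69.01–80% band → 9.8%.

9.8%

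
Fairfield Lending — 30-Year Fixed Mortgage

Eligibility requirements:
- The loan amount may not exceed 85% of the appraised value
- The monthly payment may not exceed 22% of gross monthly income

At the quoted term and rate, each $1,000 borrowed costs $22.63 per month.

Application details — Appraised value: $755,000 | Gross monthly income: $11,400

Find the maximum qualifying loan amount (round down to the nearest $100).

$110,800

Payment cap: 22% × $11,400 = $2,508/month.
At $22.63 per $1,000, that supports 2,508/22.63 × 1,000 ≈ $110,826 → $110,800.
LTV cap: 85% × $755,000 = $641,750 → $641,700.
Binding constraint: payment-to-income.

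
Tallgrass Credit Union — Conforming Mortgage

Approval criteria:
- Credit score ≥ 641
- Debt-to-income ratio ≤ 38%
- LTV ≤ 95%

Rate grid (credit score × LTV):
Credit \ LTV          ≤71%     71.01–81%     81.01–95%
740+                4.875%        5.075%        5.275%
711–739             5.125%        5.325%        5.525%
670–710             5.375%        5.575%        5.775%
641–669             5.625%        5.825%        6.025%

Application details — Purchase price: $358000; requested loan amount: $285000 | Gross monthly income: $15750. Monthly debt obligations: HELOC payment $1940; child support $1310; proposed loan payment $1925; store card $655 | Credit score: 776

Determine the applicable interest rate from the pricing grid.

5.075%

Credit score 776 ≥ 641; Total monthly debts = (1,940 + 1,310 + 1,925 + 655) = 5,830. DTI = 5,830/15,750 = 37% ≤ 38%
LTV = 285,000/358,000 = 79.6% ≤ 95%
Score 776 is in the 740+ band; LTV 79.6% is in the 71.01–81% band → 5.075%.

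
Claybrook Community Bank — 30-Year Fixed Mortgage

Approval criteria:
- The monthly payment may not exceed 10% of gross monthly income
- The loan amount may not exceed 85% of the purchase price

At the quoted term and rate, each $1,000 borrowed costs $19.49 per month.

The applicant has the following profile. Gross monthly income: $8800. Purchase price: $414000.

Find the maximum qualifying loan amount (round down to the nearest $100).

$45,100

Payment cap: 10% × $8,800 = $880/month.
At $19.49 per $1,000, that supports 880/19.49 × 1,000 ≈ $45,151 → $45,100.
LTV cap: 85% × $414,000 = $351,900 → $351,900.
Binding constraint: payment-to-income.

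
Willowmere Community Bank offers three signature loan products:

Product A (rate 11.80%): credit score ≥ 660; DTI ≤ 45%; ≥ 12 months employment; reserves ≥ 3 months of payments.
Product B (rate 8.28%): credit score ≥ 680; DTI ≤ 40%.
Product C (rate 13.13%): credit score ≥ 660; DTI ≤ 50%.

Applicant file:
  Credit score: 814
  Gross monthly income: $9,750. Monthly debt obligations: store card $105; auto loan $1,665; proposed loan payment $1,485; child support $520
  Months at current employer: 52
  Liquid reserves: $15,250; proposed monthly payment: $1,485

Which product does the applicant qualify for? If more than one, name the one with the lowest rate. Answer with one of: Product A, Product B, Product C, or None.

Total debts = (105 + 1,665 + 1,485 + 520) = 3,775; DTI = 3,775/9,750 = 38.7%.
Reserves = 15,250/1,485 = 10.3 months.
Product A: score 814 ≥ 660; DTI 38.7% ≤ 45%; employment 52 ≥ 12 mo; reserves 10.3 ≥ 3 mo → qualifies.
Product B: score 814 ≥ 680; DTI 38.7% ≤ 40% → qualifies.
Product C: score 814 ≥ 660; DTI 38.7% ≤ 50% → qualifies.
Qualifying: Product A, Product B, Product C. Lowest rate is 8.28% → Product B.

Product B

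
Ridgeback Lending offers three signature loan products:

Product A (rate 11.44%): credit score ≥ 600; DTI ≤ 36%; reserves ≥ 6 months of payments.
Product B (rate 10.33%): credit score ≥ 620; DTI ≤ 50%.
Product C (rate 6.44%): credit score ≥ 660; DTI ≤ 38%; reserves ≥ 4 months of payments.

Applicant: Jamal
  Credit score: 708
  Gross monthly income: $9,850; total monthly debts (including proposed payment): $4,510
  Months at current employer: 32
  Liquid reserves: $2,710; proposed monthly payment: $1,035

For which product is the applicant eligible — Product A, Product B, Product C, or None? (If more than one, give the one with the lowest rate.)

DTI = 4,510/9,850 = 45.8%.
Reserves = 2,710/1,035 = 2.6 months.
Product A: score 708 ≥ 600; DTI 45.8% > 36%; reserves 2.6 < 6 mo → does not qualify.
Product B: score 708 ≥ 620; DTI 45.8% ≤ 50% → qualifies.
Product C: score 708 ≥ 660; DTI 45.8% > 38%; reserves 2.6 < 4 mo → does not qualify.

Product B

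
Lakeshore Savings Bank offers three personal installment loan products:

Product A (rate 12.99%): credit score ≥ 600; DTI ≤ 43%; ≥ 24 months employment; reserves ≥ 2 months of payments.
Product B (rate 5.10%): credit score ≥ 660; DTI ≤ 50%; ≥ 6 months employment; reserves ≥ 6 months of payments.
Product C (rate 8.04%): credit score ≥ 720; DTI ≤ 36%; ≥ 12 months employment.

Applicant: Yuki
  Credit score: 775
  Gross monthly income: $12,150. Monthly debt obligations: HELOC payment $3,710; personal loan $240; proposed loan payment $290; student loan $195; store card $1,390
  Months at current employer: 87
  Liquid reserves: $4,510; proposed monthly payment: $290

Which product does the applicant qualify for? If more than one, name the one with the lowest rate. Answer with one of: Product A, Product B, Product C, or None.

Product B

Total debts = (3,710 + 240 + 290 + 195 + 1,390) = 5,825; DTI = 5,825/12,150 = 47.9%.
Reserves = 4,510/290 = 15.6 months.
Product A: score 775 ≥ 600; DTI 47.9% > 43%; employment 87 ≥ 24 mo; reserves 15.6 ≥ 2 mo → does not qualify.
Product B: score 775 ≥ 660; DTI 47.9% ≤ 50%; employment 87 ≥ 6 mo; reserves 15.6 ≥ 6 mo → qualifies.
Product C: score 775 ≥ 720; DTI 47.9% > 36%; employment 87 ≥ 12 mo → does not qualify.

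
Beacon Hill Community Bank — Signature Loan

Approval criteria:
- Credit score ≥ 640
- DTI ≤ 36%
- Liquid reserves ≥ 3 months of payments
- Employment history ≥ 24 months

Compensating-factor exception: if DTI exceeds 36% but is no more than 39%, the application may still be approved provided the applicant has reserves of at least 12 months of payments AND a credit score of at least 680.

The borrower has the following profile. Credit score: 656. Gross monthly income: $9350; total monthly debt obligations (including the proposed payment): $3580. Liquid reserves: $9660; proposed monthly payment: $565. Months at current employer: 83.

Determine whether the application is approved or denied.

Denied

Credit score 656 ≥ 640 (meets base)
DTI: 3,580 ÷ 9,350 = 38.3%, over the 36% base limit.
Reserves = 9,660/565 = 17.1 months ≥ 3
Employment 83 ≥ 24 months
38.3% falls in the override range (36%–39%), so the compensating-factor test applies.
Override check — reserves: 17.1 mo (ok); score: 656 (below 680).
Override conditions not both satisfied; exception does not apply.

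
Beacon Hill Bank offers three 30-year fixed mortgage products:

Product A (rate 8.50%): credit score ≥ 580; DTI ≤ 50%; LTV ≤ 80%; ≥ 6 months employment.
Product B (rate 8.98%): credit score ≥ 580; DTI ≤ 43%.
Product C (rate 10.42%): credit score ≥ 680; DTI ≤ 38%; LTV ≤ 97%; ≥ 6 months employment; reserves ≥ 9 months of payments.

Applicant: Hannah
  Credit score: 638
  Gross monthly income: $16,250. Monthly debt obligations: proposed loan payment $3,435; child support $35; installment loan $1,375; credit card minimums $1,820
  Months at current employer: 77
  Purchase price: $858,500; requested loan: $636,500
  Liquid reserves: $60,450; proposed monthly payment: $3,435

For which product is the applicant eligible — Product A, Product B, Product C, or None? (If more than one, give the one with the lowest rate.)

Product A

Total debts = (3,435 + 35 + 1,375 + 1,820) = 6,665; DTI = 6,665/16,250 = 41%.
LTV = 636,500/858,500 = 74.1%.
Reserves = 60,450/3,435 = 17.6 months.
Product A: score 638 ≥ 580; DTI 41% ≤ 50%; LTV 74.1% ≤ 80%; employment 77 ≥ 6 mo → qualifies.
Product B: score 638 ≥ 580; DTI 41% ≤ 43% → qualifies.
Product C: score 638 < 680; DTI 41% > 38%; LTV 74.1% ≤ 97%; employment 77 ≥ 6 mo; reserves 17.6 ≥ 9 mo → does not qualify.
Qualifying: Product A, Product B. Lowest rate is 8.50% → Product A.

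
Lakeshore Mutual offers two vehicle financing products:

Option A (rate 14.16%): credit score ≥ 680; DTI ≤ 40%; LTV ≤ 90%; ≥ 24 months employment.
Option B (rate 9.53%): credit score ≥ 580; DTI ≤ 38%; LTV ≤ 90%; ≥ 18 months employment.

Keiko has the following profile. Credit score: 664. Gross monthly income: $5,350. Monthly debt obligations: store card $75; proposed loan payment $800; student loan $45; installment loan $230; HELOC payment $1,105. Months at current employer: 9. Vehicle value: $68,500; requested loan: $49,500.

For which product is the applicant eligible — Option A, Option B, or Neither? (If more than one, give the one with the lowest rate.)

Total debts = (75 + 800 + 45 + 230 + 1,105) = 2,255; DTI = 2,255/5,350 = 42.1%.
LTV = 49,500/68,500 = 72.3%.
Option A: score 664 < 680; DTI 42.1% > 40%; LTV 72.3% ≤ 90%; employment 9 < 24 mo → does not qualify.
Option B: score 664 ≥ 580; DTI 42.1% > 38%; LTV 72.3% ≤ 90%; employment 9 < 18 mo → does not qualify.

Neither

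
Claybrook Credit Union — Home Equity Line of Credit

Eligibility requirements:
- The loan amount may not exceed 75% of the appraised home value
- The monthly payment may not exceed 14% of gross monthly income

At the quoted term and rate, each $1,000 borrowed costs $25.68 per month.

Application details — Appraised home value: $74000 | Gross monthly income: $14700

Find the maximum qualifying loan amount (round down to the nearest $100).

$55,500

Payment cap: 14% × $14,700 = $2,058/month.
At $25.68 per $1,000, that supports 2,058/25.68 × 1,000 ≈ $80,140 → $80,100.
LTV cap: 75% × $74,000 = $55,500 → $55,500.
Binding constraint: loan-to-value.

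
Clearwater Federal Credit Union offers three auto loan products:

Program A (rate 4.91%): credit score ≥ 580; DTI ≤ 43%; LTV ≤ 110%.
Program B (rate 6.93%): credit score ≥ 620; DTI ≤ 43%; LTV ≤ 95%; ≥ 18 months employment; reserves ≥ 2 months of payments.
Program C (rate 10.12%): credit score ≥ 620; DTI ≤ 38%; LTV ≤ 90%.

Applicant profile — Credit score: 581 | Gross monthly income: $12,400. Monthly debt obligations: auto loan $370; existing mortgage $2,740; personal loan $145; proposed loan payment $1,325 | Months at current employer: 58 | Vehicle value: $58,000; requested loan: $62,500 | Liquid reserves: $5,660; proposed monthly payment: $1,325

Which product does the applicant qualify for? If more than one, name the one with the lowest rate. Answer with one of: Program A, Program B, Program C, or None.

Total debts = (370 + 2,740 + 145 + 1,325) = 4,580; DTI = 4,580/12,400 = 36.9%.
LTV = 62,500/58,000 = 107.8%.
Reserves = 5,660/1,325 = 4.3 months.
Program A: score 581 ≥ 580; DTI 36.9% ≤ 43%; LTV 107.8% ≤ 110% → qualifies.
Program B: score 581 < 620; DTI 36.9% ≤ 43%; LTV 107.8% > 95%; employment 58 ≥ 18 mo; reserves 4.3 ≥ 2 mo → does not qualify.
Program C: score 581 < 620; DTI 36.9% ≤ 38%; LTV 107.8% > 90% → does not qualify.

Program A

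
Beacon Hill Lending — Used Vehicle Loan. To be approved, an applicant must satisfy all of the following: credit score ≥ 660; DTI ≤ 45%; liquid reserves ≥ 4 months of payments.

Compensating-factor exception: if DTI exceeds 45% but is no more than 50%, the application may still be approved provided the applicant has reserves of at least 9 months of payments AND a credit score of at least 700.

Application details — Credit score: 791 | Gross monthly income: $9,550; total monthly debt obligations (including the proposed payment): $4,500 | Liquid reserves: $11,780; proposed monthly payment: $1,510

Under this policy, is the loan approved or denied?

Denied

Credit score 791 ≥ 660 (meets base)
DTI: 4,500 ÷ 9,550 = 47.1%, over the 45% base limit.
Liquid reserves cover 11,780/1,510 = 7.8 months — ≥ 4 required
DTI 47.1% is within the 45%–50% exception band; checking compensating factors.
Reserves 7.8 < 9 months; credit score 791 ≥ 700.
Override conditions not both satisfied; exception does not apply.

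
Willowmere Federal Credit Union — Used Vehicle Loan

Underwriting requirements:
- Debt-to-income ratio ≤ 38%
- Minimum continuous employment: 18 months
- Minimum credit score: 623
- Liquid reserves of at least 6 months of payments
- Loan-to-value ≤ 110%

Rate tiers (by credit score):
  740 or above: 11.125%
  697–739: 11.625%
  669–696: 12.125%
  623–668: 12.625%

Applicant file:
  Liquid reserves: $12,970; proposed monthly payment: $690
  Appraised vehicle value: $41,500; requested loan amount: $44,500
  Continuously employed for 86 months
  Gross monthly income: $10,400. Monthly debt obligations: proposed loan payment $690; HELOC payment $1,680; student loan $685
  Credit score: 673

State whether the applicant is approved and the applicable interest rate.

Approved at 12.125%

Credit score 673 ≥ 623 (meets minimum)
Employment 86 ≥ 18 months
LTV: 44,500 ÷ 41,500 = 107.2%, within 110% cap
Total monthly debts = (690 + 1,680 + 685) = 3,055. Debt-to-income = 3,055/10,400 = 29.4% — meets 38% limit
Reserves = 12,970/690 = 18.8 months ≥ 6
All requirements met. Score 673 falls in the 669–696 tier → 12.125%.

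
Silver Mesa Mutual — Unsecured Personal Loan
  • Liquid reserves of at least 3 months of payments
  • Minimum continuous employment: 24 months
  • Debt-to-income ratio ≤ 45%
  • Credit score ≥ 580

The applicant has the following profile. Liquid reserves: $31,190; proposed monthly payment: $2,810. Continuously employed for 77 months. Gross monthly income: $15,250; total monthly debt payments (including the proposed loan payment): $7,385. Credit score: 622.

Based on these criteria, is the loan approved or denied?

Reserves: 31,190 ÷ 2,810 = 11.1 months (meets 3-month minimum)
Employment 77 ≥ 24 months
DTI: 7,385 ÷ 15,250 = 48.4%, exceeds the 45% cap
Credit score 622 ≥ 580 (meets)
Fails on DTI.

Denied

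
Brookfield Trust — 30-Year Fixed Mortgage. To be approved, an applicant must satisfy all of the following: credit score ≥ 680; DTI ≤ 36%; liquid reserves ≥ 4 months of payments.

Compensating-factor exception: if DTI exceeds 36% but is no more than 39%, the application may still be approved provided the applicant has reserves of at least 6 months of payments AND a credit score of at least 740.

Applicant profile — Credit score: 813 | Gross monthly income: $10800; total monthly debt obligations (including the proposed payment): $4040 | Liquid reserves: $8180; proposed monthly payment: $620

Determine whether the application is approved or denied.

Approved

Credit score 813 ≥ 680 (meets base)
DTI: 4,040 ÷ 10,800 = 37.4%, over the 36% base limit.
Liquid reserves cover 8,180/620 = 13.2 months — ≥ 4 required
DTI 37.4% is within the 36%–39% exception band; checking compensating factors.
Override check — reserves: 13.2 mo (ok); score: 813 (ok).
Both compensating conditions met → exception applies.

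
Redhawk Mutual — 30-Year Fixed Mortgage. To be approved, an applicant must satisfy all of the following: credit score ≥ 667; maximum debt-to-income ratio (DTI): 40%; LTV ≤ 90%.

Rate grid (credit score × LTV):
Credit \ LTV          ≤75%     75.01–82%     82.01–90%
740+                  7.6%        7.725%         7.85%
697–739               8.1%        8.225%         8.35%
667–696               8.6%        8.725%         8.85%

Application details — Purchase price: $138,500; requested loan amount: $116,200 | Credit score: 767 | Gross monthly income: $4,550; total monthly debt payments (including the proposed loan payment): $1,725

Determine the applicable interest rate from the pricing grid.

Credit score 767 ≥ 667; DTI = 1,725/4,550 = 37.9% ≤ 40%
LTV = 116,200/138,500 = 83.9% ≤ 90%
Score 767 is in the 740+ band; LTV 83.9% is in the 82.01–90% band → 7.85%.

7.85%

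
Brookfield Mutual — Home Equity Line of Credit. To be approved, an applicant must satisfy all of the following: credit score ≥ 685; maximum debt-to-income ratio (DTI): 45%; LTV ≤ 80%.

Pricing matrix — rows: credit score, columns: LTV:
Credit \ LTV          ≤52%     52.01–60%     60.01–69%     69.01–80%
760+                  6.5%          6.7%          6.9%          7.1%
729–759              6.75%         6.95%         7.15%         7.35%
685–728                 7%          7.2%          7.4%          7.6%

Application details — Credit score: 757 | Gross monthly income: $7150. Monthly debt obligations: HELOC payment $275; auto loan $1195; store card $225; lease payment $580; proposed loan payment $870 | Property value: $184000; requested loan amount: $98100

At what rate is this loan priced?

Credit score 757 ≥ 685; Total monthly debts = (275 + 1,195 + 225 + 580 + 870) = 3,145. DTI: 3,145 ÷ 7,150 = 44%, within the 45% cap
LTV = 98,100/184,000 = 53.3% ≤ 80%
Credit 757 → row 729–759; LTV 53.3% → column 52.01–60%. Grid cell → 6.95%.

6.95%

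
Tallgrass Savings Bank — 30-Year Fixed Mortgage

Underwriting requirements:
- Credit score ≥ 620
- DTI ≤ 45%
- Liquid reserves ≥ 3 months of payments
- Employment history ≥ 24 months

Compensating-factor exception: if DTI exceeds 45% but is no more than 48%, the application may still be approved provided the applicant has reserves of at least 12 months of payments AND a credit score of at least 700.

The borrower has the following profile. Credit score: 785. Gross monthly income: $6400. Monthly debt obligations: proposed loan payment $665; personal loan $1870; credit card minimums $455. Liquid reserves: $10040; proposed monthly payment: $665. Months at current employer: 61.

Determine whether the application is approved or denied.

Approved

Credit score 785 ≥ 620 (meets base)
Total debts = (665 + 1,870 + 455) = 2,990. DTI: 2,990 ÷ 6,400 = 46.7%, over the 45% base limit.
Reserves: 10,040 ÷ 665 = 15.1 months (meets 3-month minimum)
Employment 61 ≥ 24 months
DTI 46.7% is within the 45%–48% exception band; checking compensating factors.
Override check — reserves: 15.1 mo (ok); score: 785 (ok).
Both compensating conditions met → exception applies.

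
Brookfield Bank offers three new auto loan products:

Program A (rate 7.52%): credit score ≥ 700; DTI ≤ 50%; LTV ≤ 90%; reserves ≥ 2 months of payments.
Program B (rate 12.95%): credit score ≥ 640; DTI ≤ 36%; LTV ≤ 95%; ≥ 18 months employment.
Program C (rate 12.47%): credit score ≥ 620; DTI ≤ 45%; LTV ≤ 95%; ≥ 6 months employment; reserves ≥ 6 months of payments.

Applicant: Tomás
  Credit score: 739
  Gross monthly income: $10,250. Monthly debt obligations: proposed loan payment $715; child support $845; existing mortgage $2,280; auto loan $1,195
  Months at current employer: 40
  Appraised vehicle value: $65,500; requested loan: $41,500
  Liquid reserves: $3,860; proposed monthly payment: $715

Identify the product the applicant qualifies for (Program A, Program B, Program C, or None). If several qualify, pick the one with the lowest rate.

Program A

Total debts = (715 + 845 + 2,280 + 1,195) = 5,035; DTI = 5,035/10,250 = 49.1%.
LTV = 41,500/65,500 = 63.4%.
Reserves = 3,860/715 = 5.4 months.
Program A: score 739 ≥ 700; DTI 49.1% ≤ 50%; LTV 63.4% ≤ 90%; reserves 5.4 ≥ 2 mo → qualifies.
Program B: score 739 ≥ 640; DTI 49.1% > 36%; LTV 63.4% ≤ 95%; employment 40 ≥ 18 mo → does not qualify.
Program C: score 739 ≥ 620; DTI 49.1% > 45%; LTV 63.4% ≤ 95%; employment 40 ≥ 6 mo; reserves 5.4 < 6 mo → does not qualify.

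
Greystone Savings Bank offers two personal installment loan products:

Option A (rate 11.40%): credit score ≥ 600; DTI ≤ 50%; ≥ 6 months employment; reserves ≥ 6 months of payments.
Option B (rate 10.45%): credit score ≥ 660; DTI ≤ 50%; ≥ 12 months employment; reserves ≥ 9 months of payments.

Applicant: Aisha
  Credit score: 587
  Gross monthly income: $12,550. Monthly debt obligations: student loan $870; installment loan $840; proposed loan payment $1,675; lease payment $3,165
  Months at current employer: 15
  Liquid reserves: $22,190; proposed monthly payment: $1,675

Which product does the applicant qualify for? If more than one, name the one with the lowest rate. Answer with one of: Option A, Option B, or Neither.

Neither

Total debts = (870 + 840 + 1,675 + 3,165) = 6,550; DTI = 6,550/12,550 = 52.2%.
Reserves = 22,190/1,675 = 13.2 months.
Option A: score 587 < 600; DTI 52.2% > 50%; employment 15 ≥ 6 mo; reserves 13.2 ≥ 6 mo → does not qualify.
Option B: score 587 < 660; DTI 52.2% > 50%; employment 15 ≥ 12 mo; reserves 13.2 ≥ 9 mo → does not qualify.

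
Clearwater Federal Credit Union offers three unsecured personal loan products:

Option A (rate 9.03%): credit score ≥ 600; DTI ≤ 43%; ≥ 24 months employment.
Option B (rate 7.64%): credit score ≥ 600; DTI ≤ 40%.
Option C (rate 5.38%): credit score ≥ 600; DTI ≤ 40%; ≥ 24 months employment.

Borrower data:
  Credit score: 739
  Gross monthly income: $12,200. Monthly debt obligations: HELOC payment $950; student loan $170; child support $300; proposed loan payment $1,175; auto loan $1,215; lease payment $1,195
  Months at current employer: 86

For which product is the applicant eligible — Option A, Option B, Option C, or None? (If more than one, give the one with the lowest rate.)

Option A

Total debts = (950 + 170 + 300 + 1,175 + 1,215 + 1,195) = 5,005; DTI = 5,005/12,200 = 41%.
Option A: score 739 ≥ 600; DTI 41% ≤ 43%; employment 86 ≥ 24 mo → qualifies.
Option B: score 739 ≥ 600; DTI 41% > 40% → does not qualify.
Option C: score 739 ≥ 600; DTI 41% > 40%; employment 86 ≥ 24 mo → does not qualify.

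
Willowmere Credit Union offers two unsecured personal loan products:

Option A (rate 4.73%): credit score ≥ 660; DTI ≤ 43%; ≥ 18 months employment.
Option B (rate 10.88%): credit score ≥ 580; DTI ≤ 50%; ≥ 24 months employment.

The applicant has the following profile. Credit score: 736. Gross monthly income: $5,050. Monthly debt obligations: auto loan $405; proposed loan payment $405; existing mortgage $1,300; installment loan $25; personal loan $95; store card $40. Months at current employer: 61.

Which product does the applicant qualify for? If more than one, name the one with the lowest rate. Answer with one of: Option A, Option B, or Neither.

Option B

Total debts = (405 + 405 + 1,300 + 25 + 95 + 40) = 2,270; DTI = 2,270/5,050 = 45%.
Option A: score 736 ≥ 660; DTI 45% > 43%; employment 61 ≥ 18 mo → does not qualify.
Option B: score 736 ≥ 580; DTI 45% ≤ 50%; employment 61 ≥ 24 mo → qualifies.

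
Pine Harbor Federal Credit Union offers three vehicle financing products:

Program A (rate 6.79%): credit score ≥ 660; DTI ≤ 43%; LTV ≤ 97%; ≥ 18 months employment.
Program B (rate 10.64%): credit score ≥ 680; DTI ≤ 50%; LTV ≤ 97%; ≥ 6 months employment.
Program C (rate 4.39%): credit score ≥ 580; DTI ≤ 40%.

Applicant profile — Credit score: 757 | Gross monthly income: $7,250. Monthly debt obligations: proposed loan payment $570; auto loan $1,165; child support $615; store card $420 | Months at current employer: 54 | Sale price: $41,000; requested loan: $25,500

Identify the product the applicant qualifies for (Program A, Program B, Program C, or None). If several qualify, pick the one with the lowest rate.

Total debts = (570 + 1,165 + 615 + 420) = 2,770; DTI = 2,770/7,250 = 38.2%.
LTV = 25,500/41,000 = 62.2%.
Program A: score 757 ≥ 660; DTI 38.2% ≤ 43%; LTV 62.2% ≤ 97%; employment 54 ≥ 18 mo → qualifies.
Program B: score 757 ≥ 680; DTI 38.2% ≤ 50%; LTV 62.2% ≤ 97%; employment 54 ≥ 6 mo → qualifies.
Program C: score 757 ≥ 580; DTI 38.2% ≤ 40% → qualifies.
Qualifying: Program A, Program B, Program C. Lowest rate is 4.39% → Program C.

Program C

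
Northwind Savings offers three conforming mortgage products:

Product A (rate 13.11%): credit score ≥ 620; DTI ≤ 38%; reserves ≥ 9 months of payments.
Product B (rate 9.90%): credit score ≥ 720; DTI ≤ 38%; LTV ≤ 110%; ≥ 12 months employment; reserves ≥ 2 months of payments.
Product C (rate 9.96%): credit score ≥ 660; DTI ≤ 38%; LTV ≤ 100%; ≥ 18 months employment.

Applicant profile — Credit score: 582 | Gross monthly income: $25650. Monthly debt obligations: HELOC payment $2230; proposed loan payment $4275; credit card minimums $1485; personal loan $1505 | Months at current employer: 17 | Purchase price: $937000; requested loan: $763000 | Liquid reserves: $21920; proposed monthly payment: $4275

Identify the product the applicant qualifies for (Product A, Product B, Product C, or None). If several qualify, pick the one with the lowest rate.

None

Total debts = (2,230 + 4,275 + 1,485 + 1,505) = 9,495; DTI = 9,495/25,650 = 37%.
LTV = 763,000/937,000 = 81.4%.
Reserves = 21,920/4,275 = 5.1 months.
Product A: score 582 < 620; DTI 37% ≤ 38%; reserves 5.1 < 9 mo → does not qualify.
Product B: score 582 < 720; DTI 37% ≤ 38%; LTV 81.4% ≤ 110%; employment 17 ≥ 12 mo; reserves 5.1 ≥ 2 mo → does not qualify.
Product C: score 582 < 660; DTI 37% ≤ 38%; LTV 81.4% ≤ 100%; employment 17 < 18 mo → does not qualify.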